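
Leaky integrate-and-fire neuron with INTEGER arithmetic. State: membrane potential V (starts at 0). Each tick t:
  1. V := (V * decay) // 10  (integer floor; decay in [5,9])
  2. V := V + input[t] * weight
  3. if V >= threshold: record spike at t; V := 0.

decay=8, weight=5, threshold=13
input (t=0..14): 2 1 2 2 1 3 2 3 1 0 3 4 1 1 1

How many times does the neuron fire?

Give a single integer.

t=0: input=2 -> V=10
t=1: input=1 -> V=0 FIRE
t=2: input=2 -> V=10
t=3: input=2 -> V=0 FIRE
t=4: input=1 -> V=5
t=5: input=3 -> V=0 FIRE
t=6: input=2 -> V=10
t=7: input=3 -> V=0 FIRE
t=8: input=1 -> V=5
t=9: input=0 -> V=4
t=10: input=3 -> V=0 FIRE
t=11: input=4 -> V=0 FIRE
t=12: input=1 -> V=5
t=13: input=1 -> V=9
t=14: input=1 -> V=12

Answer: 6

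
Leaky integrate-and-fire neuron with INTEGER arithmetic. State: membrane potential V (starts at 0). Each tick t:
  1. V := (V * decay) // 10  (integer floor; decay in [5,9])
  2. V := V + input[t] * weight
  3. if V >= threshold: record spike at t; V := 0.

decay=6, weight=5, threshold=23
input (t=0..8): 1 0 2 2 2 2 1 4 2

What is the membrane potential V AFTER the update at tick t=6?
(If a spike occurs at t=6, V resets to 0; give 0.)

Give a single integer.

t=0: input=1 -> V=5
t=1: input=0 -> V=3
t=2: input=2 -> V=11
t=3: input=2 -> V=16
t=4: input=2 -> V=19
t=5: input=2 -> V=21
t=6: input=1 -> V=17
t=7: input=4 -> V=0 FIRE
t=8: input=2 -> V=10

Answer: 17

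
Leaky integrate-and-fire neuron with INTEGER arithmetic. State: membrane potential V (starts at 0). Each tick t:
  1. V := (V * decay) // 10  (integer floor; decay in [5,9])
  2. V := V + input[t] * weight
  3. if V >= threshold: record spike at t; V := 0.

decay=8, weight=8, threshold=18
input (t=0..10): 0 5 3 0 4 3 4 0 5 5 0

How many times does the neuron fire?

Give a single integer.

t=0: input=0 -> V=0
t=1: input=5 -> V=0 FIRE
t=2: input=3 -> V=0 FIRE
t=3: input=0 -> V=0
t=4: input=4 -> V=0 FIRE
t=5: input=3 -> V=0 FIRE
t=6: input=4 -> V=0 FIRE
t=7: input=0 -> V=0
t=8: input=5 -> V=0 FIRE
t=9: input=5 -> V=0 FIRE
t=10: input=0 -> V=0

Answer: 7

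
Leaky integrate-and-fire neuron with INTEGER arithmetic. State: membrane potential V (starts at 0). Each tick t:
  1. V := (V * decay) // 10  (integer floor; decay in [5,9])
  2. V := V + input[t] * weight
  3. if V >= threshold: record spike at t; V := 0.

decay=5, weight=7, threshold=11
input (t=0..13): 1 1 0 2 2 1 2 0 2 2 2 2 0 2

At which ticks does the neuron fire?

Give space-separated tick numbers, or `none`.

Answer: 3 4 6 8 9 10 11 13

Derivation:
t=0: input=1 -> V=7
t=1: input=1 -> V=10
t=2: input=0 -> V=5
t=3: input=2 -> V=0 FIRE
t=4: input=2 -> V=0 FIRE
t=5: input=1 -> V=7
t=6: input=2 -> V=0 FIRE
t=7: input=0 -> V=0
t=8: input=2 -> V=0 FIRE
t=9: input=2 -> V=0 FIRE
t=10: input=2 -> V=0 FIRE
t=11: input=2 -> V=0 FIRE
t=12: input=0 -> V=0
t=13: input=2 -> V=0 FIRE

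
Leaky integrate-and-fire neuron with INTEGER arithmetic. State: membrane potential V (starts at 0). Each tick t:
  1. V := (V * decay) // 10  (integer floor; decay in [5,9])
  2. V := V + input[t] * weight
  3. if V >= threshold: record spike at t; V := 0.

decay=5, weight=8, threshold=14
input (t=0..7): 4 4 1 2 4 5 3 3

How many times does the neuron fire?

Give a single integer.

t=0: input=4 -> V=0 FIRE
t=1: input=4 -> V=0 FIRE
t=2: input=1 -> V=8
t=3: input=2 -> V=0 FIRE
t=4: input=4 -> V=0 FIRE
t=5: input=5 -> V=0 FIRE
t=6: input=3 -> V=0 FIRE
t=7: input=3 -> V=0 FIRE

Answer: 7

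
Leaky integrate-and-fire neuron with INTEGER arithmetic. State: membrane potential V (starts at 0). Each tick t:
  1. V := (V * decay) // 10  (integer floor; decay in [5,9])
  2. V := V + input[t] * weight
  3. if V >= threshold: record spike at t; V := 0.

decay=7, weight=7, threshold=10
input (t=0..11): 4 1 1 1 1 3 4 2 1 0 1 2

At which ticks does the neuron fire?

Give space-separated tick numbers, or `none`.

Answer: 0 2 4 5 6 7 11

Derivation:
t=0: input=4 -> V=0 FIRE
t=1: input=1 -> V=7
t=2: input=1 -> V=0 FIRE
t=3: input=1 -> V=7
t=4: input=1 -> V=0 FIRE
t=5: input=3 -> V=0 FIRE
t=6: input=4 -> V=0 FIRE
t=7: input=2 -> V=0 FIRE
t=8: input=1 -> V=7
t=9: input=0 -> V=4
t=10: input=1 -> V=9
t=11: input=2 -> V=0 FIRE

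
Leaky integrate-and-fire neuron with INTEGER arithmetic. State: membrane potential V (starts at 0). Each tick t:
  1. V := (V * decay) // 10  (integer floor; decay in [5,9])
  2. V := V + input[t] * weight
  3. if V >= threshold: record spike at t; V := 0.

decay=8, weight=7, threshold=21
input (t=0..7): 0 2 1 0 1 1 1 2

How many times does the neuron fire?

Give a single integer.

Answer: 1

Derivation:
t=0: input=0 -> V=0
t=1: input=2 -> V=14
t=2: input=1 -> V=18
t=3: input=0 -> V=14
t=4: input=1 -> V=18
t=5: input=1 -> V=0 FIRE
t=6: input=1 -> V=7
t=7: input=2 -> V=19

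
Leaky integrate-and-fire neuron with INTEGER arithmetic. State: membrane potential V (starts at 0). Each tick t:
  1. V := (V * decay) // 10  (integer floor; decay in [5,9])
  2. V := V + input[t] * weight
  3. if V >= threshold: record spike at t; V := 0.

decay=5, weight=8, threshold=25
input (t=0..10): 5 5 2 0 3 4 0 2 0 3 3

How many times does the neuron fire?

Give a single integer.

Answer: 5

Derivation:
t=0: input=5 -> V=0 FIRE
t=1: input=5 -> V=0 FIRE
t=2: input=2 -> V=16
t=3: input=0 -> V=8
t=4: input=3 -> V=0 FIRE
t=5: input=4 -> V=0 FIRE
t=6: input=0 -> V=0
t=7: input=2 -> V=16
t=8: input=0 -> V=8
t=9: input=3 -> V=0 FIRE
t=10: input=3 -> V=24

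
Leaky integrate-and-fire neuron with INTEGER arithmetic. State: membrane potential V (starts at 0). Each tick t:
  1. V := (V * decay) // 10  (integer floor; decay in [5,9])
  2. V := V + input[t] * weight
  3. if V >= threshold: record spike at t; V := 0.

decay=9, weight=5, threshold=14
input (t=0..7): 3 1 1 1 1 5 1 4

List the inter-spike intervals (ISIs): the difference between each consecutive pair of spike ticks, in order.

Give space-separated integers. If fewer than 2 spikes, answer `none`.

Answer: 4 1 2

Derivation:
t=0: input=3 -> V=0 FIRE
t=1: input=1 -> V=5
t=2: input=1 -> V=9
t=3: input=1 -> V=13
t=4: input=1 -> V=0 FIRE
t=5: input=5 -> V=0 FIRE
t=6: input=1 -> V=5
t=7: input=4 -> V=0 FIRE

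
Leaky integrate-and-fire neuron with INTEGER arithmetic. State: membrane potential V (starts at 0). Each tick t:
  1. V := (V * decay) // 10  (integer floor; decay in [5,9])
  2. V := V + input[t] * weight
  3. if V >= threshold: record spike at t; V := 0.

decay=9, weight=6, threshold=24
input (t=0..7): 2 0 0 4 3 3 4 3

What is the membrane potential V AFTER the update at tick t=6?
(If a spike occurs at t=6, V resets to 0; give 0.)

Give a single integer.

Answer: 0

Derivation:
t=0: input=2 -> V=12
t=1: input=0 -> V=10
t=2: input=0 -> V=9
t=3: input=4 -> V=0 FIRE
t=4: input=3 -> V=18
t=5: input=3 -> V=0 FIRE
t=6: input=4 -> V=0 FIRE
t=7: input=3 -> V=18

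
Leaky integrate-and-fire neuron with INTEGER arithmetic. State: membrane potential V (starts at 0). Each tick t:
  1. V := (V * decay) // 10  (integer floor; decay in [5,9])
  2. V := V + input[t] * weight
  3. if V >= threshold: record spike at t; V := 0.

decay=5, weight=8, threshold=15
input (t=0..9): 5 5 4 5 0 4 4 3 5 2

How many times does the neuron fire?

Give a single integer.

t=0: input=5 -> V=0 FIRE
t=1: input=5 -> V=0 FIRE
t=2: input=4 -> V=0 FIRE
t=3: input=5 -> V=0 FIRE
t=4: input=0 -> V=0
t=5: input=4 -> V=0 FIRE
t=6: input=4 -> V=0 FIRE
t=7: input=3 -> V=0 FIRE
t=8: input=5 -> V=0 FIRE
t=9: input=2 -> V=0 FIRE

Answer: 9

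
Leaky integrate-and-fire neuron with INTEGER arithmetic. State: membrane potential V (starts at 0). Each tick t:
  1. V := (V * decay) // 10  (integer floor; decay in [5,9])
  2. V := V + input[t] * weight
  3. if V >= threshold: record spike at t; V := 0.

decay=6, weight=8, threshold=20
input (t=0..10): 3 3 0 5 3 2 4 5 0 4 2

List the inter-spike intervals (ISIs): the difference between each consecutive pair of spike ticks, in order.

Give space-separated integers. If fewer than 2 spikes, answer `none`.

Answer: 1 2 1 2 1 2

Derivation:
t=0: input=3 -> V=0 FIRE
t=1: input=3 -> V=0 FIRE
t=2: input=0 -> V=0
t=3: input=5 -> V=0 FIRE
t=4: input=3 -> V=0 FIRE
t=5: input=2 -> V=16
t=6: input=4 -> V=0 FIRE
t=7: input=5 -> V=0 FIRE
t=8: input=0 -> V=0
t=9: input=4 -> V=0 FIRE
t=10: input=2 -> V=16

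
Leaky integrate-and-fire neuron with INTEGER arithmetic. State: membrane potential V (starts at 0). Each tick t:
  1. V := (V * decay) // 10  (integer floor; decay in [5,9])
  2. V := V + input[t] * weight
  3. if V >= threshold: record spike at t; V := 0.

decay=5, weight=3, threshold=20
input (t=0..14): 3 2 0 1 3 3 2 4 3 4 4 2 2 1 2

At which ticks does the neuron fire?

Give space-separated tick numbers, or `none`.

Answer: 9

Derivation:
t=0: input=3 -> V=9
t=1: input=2 -> V=10
t=2: input=0 -> V=5
t=3: input=1 -> V=5
t=4: input=3 -> V=11
t=5: input=3 -> V=14
t=6: input=2 -> V=13
t=7: input=4 -> V=18
t=8: input=3 -> V=18
t=9: input=4 -> V=0 FIRE
t=10: input=4 -> V=12
t=11: input=2 -> V=12
t=12: input=2 -> V=12
t=13: input=1 -> V=9
t=14: input=2 -> V=10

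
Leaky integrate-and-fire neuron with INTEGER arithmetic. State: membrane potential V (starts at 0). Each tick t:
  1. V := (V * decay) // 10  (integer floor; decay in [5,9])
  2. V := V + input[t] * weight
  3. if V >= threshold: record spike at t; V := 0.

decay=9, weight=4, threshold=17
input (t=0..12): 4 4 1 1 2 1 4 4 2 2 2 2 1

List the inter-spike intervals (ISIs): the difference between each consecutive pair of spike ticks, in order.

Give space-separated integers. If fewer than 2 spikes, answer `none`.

t=0: input=4 -> V=16
t=1: input=4 -> V=0 FIRE
t=2: input=1 -> V=4
t=3: input=1 -> V=7
t=4: input=2 -> V=14
t=5: input=1 -> V=16
t=6: input=4 -> V=0 FIRE
t=7: input=4 -> V=16
t=8: input=2 -> V=0 FIRE
t=9: input=2 -> V=8
t=10: input=2 -> V=15
t=11: input=2 -> V=0 FIRE
t=12: input=1 -> V=4

Answer: 5 2 3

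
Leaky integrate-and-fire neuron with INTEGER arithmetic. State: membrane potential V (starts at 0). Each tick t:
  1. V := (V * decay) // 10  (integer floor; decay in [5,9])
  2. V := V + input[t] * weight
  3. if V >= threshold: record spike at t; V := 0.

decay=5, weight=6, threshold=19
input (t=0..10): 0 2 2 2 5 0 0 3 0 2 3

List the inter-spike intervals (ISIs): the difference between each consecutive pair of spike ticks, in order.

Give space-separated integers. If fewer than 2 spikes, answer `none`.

Answer: 1 6

Derivation:
t=0: input=0 -> V=0
t=1: input=2 -> V=12
t=2: input=2 -> V=18
t=3: input=2 -> V=0 FIRE
t=4: input=5 -> V=0 FIRE
t=5: input=0 -> V=0
t=6: input=0 -> V=0
t=7: input=3 -> V=18
t=8: input=0 -> V=9
t=9: input=2 -> V=16
t=10: input=3 -> V=0 FIRE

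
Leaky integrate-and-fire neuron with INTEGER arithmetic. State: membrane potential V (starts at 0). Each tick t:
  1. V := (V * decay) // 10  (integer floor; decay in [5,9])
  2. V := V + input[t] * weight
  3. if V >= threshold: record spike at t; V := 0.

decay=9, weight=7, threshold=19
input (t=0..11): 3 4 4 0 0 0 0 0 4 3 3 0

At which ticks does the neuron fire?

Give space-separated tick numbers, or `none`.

Answer: 0 1 2 8 9 10

Derivation:
t=0: input=3 -> V=0 FIRE
t=1: input=4 -> V=0 FIRE
t=2: input=4 -> V=0 FIRE
t=3: input=0 -> V=0
t=4: input=0 -> V=0
t=5: input=0 -> V=0
t=6: input=0 -> V=0
t=7: input=0 -> V=0
t=8: input=4 -> V=0 FIRE
t=9: input=3 -> V=0 FIRE
t=10: input=3 -> V=0 FIRE
t=11: input=0 -> V=0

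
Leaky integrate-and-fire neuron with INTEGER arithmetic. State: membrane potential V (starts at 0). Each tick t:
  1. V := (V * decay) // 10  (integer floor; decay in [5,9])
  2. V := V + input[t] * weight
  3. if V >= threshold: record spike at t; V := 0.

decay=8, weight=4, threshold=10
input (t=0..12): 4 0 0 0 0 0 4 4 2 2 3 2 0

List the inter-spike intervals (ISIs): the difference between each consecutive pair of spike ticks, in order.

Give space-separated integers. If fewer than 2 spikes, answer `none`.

Answer: 6 1 2 1

Derivation:
t=0: input=4 -> V=0 FIRE
t=1: input=0 -> V=0
t=2: input=0 -> V=0
t=3: input=0 -> V=0
t=4: input=0 -> V=0
t=5: input=0 -> V=0
t=6: input=4 -> V=0 FIRE
t=7: input=4 -> V=0 FIRE
t=8: input=2 -> V=8
t=9: input=2 -> V=0 FIRE
t=10: input=3 -> V=0 FIRE
t=11: input=2 -> V=8
t=12: input=0 -> V=6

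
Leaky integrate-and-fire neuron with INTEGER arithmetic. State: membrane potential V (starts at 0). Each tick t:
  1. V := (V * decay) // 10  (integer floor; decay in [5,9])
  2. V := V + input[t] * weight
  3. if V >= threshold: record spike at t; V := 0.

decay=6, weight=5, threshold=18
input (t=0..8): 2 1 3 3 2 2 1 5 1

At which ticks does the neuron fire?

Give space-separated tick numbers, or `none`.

Answer: 2 4 7

Derivation:
t=0: input=2 -> V=10
t=1: input=1 -> V=11
t=2: input=3 -> V=0 FIRE
t=3: input=3 -> V=15
t=4: input=2 -> V=0 FIRE
t=5: input=2 -> V=10
t=6: input=1 -> V=11
t=7: input=5 -> V=0 FIRE
t=8: input=1 -> V=5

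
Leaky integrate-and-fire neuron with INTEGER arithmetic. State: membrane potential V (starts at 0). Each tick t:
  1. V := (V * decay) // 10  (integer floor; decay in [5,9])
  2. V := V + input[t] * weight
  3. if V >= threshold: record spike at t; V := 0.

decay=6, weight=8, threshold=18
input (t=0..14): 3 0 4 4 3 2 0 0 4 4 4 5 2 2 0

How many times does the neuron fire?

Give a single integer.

t=0: input=3 -> V=0 FIRE
t=1: input=0 -> V=0
t=2: input=4 -> V=0 FIRE
t=3: input=4 -> V=0 FIRE
t=4: input=3 -> V=0 FIRE
t=5: input=2 -> V=16
t=6: input=0 -> V=9
t=7: input=0 -> V=5
t=8: input=4 -> V=0 FIRE
t=9: input=4 -> V=0 FIRE
t=10: input=4 -> V=0 FIRE
t=11: input=5 -> V=0 FIRE
t=12: input=2 -> V=16
t=13: input=2 -> V=0 FIRE
t=14: input=0 -> V=0

Answer: 9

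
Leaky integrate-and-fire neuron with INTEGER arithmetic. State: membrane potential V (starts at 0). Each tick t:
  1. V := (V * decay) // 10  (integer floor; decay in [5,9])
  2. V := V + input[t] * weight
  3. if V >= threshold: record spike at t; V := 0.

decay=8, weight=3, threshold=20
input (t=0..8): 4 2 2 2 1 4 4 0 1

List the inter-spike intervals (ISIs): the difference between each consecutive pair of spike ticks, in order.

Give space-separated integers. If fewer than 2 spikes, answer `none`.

t=0: input=4 -> V=12
t=1: input=2 -> V=15
t=2: input=2 -> V=18
t=3: input=2 -> V=0 FIRE
t=4: input=1 -> V=3
t=5: input=4 -> V=14
t=6: input=4 -> V=0 FIRE
t=7: input=0 -> V=0
t=8: input=1 -> V=3

Answer: 3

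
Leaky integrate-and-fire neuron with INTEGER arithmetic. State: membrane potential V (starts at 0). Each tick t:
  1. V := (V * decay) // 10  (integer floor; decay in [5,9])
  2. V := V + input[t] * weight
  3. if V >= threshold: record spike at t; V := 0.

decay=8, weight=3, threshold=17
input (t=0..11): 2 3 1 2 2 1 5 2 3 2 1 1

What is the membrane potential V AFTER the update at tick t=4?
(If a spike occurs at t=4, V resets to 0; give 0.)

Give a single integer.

t=0: input=2 -> V=6
t=1: input=3 -> V=13
t=2: input=1 -> V=13
t=3: input=2 -> V=16
t=4: input=2 -> V=0 FIRE
t=5: input=1 -> V=3
t=6: input=5 -> V=0 FIRE
t=7: input=2 -> V=6
t=8: input=3 -> V=13
t=9: input=2 -> V=16
t=10: input=1 -> V=15
t=11: input=1 -> V=15

Answer: 0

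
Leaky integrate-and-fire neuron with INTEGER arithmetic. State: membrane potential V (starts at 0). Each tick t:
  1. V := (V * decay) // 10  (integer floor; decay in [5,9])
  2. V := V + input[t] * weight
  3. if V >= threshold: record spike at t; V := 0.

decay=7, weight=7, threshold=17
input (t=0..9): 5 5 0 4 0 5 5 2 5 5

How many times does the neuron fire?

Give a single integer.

Answer: 7

Derivation:
t=0: input=5 -> V=0 FIRE
t=1: input=5 -> V=0 FIRE
t=2: input=0 -> V=0
t=3: input=4 -> V=0 FIRE
t=4: input=0 -> V=0
t=5: input=5 -> V=0 FIRE
t=6: input=5 -> V=0 FIRE
t=7: input=2 -> V=14
t=8: input=5 -> V=0 FIRE
t=9: input=5 -> V=0 FIRE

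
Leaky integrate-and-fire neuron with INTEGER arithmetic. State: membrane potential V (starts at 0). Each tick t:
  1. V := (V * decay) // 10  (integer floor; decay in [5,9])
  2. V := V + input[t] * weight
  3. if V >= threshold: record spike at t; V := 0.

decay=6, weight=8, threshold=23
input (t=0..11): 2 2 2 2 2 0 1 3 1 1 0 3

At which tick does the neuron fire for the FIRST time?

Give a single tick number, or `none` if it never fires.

t=0: input=2 -> V=16
t=1: input=2 -> V=0 FIRE
t=2: input=2 -> V=16
t=3: input=2 -> V=0 FIRE
t=4: input=2 -> V=16
t=5: input=0 -> V=9
t=6: input=1 -> V=13
t=7: input=3 -> V=0 FIRE
t=8: input=1 -> V=8
t=9: input=1 -> V=12
t=10: input=0 -> V=7
t=11: input=3 -> V=0 FIRE

Answer: 1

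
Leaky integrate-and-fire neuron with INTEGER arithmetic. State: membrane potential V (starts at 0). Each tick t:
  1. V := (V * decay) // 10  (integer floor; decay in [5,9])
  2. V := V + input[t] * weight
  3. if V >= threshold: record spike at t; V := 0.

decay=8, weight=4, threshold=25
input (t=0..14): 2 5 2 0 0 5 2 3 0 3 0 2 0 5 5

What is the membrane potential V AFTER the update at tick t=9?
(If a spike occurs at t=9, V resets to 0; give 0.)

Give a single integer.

Answer: 19

Derivation:
t=0: input=2 -> V=8
t=1: input=5 -> V=0 FIRE
t=2: input=2 -> V=8
t=3: input=0 -> V=6
t=4: input=0 -> V=4
t=5: input=5 -> V=23
t=6: input=2 -> V=0 FIRE
t=7: input=3 -> V=12
t=8: input=0 -> V=9
t=9: input=3 -> V=19
t=10: input=0 -> V=15
t=11: input=2 -> V=20
t=12: input=0 -> V=16
t=13: input=5 -> V=0 FIRE
t=14: input=5 -> V=20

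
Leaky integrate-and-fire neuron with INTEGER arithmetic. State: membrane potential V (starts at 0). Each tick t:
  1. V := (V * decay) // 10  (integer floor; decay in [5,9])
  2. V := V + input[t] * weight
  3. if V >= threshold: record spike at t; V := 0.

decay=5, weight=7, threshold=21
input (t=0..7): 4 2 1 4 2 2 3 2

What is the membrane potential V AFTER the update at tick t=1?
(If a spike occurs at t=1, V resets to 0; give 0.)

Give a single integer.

t=0: input=4 -> V=0 FIRE
t=1: input=2 -> V=14
t=2: input=1 -> V=14
t=3: input=4 -> V=0 FIRE
t=4: input=2 -> V=14
t=5: input=2 -> V=0 FIRE
t=6: input=3 -> V=0 FIRE
t=7: input=2 -> V=14

Answer: 14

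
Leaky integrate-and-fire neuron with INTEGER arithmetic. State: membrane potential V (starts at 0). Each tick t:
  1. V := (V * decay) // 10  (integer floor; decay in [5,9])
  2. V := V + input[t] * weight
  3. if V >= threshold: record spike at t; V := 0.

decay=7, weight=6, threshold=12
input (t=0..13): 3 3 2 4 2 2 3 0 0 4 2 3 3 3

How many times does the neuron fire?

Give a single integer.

Answer: 12

Derivation:
t=0: input=3 -> V=0 FIRE
t=1: input=3 -> V=0 FIRE
t=2: input=2 -> V=0 FIRE
t=3: input=4 -> V=0 FIRE
t=4: input=2 -> V=0 FIRE
t=5: input=2 -> V=0 FIRE
t=6: input=3 -> V=0 FIRE
t=7: input=0 -> V=0
t=8: input=0 -> V=0
t=9: input=4 -> V=0 FIRE
t=10: input=2 -> V=0 FIRE
t=11: input=3 -> V=0 FIRE
t=12: input=3 -> V=0 FIRE
t=13: input=3 -> V=0 FIRE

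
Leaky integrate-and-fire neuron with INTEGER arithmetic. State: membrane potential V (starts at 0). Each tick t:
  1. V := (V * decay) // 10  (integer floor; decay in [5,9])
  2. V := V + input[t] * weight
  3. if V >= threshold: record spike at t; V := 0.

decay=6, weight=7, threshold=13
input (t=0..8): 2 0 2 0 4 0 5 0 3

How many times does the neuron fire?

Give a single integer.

Answer: 5

Derivation:
t=0: input=2 -> V=0 FIRE
t=1: input=0 -> V=0
t=2: input=2 -> V=0 FIRE
t=3: input=0 -> V=0
t=4: input=4 -> V=0 FIRE
t=5: input=0 -> V=0
t=6: input=5 -> V=0 FIRE
t=7: input=0 -> V=0
t=8: input=3 -> V=0 FIRE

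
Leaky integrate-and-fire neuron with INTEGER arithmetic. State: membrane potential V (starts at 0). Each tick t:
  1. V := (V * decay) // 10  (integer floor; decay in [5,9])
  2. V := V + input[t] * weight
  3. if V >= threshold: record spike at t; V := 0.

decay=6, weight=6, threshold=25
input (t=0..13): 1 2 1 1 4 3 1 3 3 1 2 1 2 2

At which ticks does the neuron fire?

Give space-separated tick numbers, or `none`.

t=0: input=1 -> V=6
t=1: input=2 -> V=15
t=2: input=1 -> V=15
t=3: input=1 -> V=15
t=4: input=4 -> V=0 FIRE
t=5: input=3 -> V=18
t=6: input=1 -> V=16
t=7: input=3 -> V=0 FIRE
t=8: input=3 -> V=18
t=9: input=1 -> V=16
t=10: input=2 -> V=21
t=11: input=1 -> V=18
t=12: input=2 -> V=22
t=13: input=2 -> V=0 FIRE

Answer: 4 7 13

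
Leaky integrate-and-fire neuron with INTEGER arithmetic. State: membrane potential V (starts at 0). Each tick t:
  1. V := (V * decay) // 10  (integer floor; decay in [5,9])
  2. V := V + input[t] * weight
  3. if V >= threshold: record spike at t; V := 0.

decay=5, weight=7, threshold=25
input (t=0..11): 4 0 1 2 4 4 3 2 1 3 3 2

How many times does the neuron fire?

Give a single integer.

t=0: input=4 -> V=0 FIRE
t=1: input=0 -> V=0
t=2: input=1 -> V=7
t=3: input=2 -> V=17
t=4: input=4 -> V=0 FIRE
t=5: input=4 -> V=0 FIRE
t=6: input=3 -> V=21
t=7: input=2 -> V=24
t=8: input=1 -> V=19
t=9: input=3 -> V=0 FIRE
t=10: input=3 -> V=21
t=11: input=2 -> V=24

Answer: 4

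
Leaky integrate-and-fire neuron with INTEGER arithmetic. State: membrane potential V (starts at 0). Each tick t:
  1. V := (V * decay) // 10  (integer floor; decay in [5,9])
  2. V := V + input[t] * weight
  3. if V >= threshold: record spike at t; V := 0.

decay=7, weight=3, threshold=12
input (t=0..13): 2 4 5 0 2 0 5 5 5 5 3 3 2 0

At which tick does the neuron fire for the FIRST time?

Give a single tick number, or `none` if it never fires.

Answer: 1

Derivation:
t=0: input=2 -> V=6
t=1: input=4 -> V=0 FIRE
t=2: input=5 -> V=0 FIRE
t=3: input=0 -> V=0
t=4: input=2 -> V=6
t=5: input=0 -> V=4
t=6: input=5 -> V=0 FIRE
t=7: input=5 -> V=0 FIRE
t=8: input=5 -> V=0 FIRE
t=9: input=5 -> V=0 FIRE
t=10: input=3 -> V=9
t=11: input=3 -> V=0 FIRE
t=12: input=2 -> V=6
t=13: input=0 -> V=4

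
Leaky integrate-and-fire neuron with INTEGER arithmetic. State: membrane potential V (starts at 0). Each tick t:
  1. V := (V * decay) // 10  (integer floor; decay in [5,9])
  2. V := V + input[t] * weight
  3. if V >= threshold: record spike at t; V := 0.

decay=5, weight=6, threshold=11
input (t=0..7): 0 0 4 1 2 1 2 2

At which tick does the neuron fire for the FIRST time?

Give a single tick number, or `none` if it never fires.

Answer: 2

Derivation:
t=0: input=0 -> V=0
t=1: input=0 -> V=0
t=2: input=4 -> V=0 FIRE
t=3: input=1 -> V=6
t=4: input=2 -> V=0 FIRE
t=5: input=1 -> V=6
t=6: input=2 -> V=0 FIRE
t=7: input=2 -> V=0 FIRE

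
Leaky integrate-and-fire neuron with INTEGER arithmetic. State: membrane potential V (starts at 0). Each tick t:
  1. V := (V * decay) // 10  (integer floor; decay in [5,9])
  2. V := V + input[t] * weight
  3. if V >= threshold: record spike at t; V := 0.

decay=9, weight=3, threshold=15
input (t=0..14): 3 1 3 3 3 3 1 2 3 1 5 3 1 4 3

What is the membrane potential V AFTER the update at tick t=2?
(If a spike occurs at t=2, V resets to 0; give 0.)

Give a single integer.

t=0: input=3 -> V=9
t=1: input=1 -> V=11
t=2: input=3 -> V=0 FIRE
t=3: input=3 -> V=9
t=4: input=3 -> V=0 FIRE
t=5: input=3 -> V=9
t=6: input=1 -> V=11
t=7: input=2 -> V=0 FIRE
t=8: input=3 -> V=9
t=9: input=1 -> V=11
t=10: input=5 -> V=0 FIRE
t=11: input=3 -> V=9
t=12: input=1 -> V=11
t=13: input=4 -> V=0 FIRE
t=14: input=3 -> V=9

Answer: 0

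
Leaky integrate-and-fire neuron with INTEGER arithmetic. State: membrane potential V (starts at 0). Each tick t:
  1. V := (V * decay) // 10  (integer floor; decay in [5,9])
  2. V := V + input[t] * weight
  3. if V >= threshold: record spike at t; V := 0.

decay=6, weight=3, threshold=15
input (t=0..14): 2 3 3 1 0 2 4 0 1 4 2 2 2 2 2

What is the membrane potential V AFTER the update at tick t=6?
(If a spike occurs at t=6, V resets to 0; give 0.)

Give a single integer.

t=0: input=2 -> V=6
t=1: input=3 -> V=12
t=2: input=3 -> V=0 FIRE
t=3: input=1 -> V=3
t=4: input=0 -> V=1
t=5: input=2 -> V=6
t=6: input=4 -> V=0 FIRE
t=7: input=0 -> V=0
t=8: input=1 -> V=3
t=9: input=4 -> V=13
t=10: input=2 -> V=13
t=11: input=2 -> V=13
t=12: input=2 -> V=13
t=13: input=2 -> V=13
t=14: input=2 -> V=13

Answer: 0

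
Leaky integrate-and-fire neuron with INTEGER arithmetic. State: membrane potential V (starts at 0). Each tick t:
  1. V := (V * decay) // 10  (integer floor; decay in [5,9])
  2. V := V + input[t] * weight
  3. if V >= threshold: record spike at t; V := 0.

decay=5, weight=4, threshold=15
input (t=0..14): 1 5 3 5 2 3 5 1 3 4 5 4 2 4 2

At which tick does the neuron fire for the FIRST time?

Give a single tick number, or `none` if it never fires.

t=0: input=1 -> V=4
t=1: input=5 -> V=0 FIRE
t=2: input=3 -> V=12
t=3: input=5 -> V=0 FIRE
t=4: input=2 -> V=8
t=5: input=3 -> V=0 FIRE
t=6: input=5 -> V=0 FIRE
t=7: input=1 -> V=4
t=8: input=3 -> V=14
t=9: input=4 -> V=0 FIRE
t=10: input=5 -> V=0 FIRE
t=11: input=4 -> V=0 FIRE
t=12: input=2 -> V=8
t=13: input=4 -> V=0 FIRE
t=14: input=2 -> V=8

Answer: 1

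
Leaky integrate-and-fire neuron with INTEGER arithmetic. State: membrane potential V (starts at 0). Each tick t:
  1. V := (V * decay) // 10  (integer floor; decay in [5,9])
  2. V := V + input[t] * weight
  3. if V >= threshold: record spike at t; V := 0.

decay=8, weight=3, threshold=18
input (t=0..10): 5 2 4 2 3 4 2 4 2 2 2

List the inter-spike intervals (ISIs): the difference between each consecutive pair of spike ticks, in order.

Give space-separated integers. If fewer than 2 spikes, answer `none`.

t=0: input=5 -> V=15
t=1: input=2 -> V=0 FIRE
t=2: input=4 -> V=12
t=3: input=2 -> V=15
t=4: input=3 -> V=0 FIRE
t=5: input=4 -> V=12
t=6: input=2 -> V=15
t=7: input=4 -> V=0 FIRE
t=8: input=2 -> V=6
t=9: input=2 -> V=10
t=10: input=2 -> V=14

Answer: 3 3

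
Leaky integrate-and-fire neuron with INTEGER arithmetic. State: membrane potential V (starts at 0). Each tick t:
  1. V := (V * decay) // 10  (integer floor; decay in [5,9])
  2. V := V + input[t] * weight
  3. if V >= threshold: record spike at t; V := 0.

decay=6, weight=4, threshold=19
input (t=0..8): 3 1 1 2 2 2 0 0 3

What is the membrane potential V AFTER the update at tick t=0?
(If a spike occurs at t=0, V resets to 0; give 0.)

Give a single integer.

t=0: input=3 -> V=12
t=1: input=1 -> V=11
t=2: input=1 -> V=10
t=3: input=2 -> V=14
t=4: input=2 -> V=16
t=5: input=2 -> V=17
t=6: input=0 -> V=10
t=7: input=0 -> V=6
t=8: input=3 -> V=15

Answer: 12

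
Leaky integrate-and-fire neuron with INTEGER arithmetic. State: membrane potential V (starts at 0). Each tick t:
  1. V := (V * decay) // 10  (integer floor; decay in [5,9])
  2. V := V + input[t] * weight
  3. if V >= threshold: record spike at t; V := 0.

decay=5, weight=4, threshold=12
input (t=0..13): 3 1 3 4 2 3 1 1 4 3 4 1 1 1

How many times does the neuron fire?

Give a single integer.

t=0: input=3 -> V=0 FIRE
t=1: input=1 -> V=4
t=2: input=3 -> V=0 FIRE
t=3: input=4 -> V=0 FIRE
t=4: input=2 -> V=8
t=5: input=3 -> V=0 FIRE
t=6: input=1 -> V=4
t=7: input=1 -> V=6
t=8: input=4 -> V=0 FIRE
t=9: input=3 -> V=0 FIRE
t=10: input=4 -> V=0 FIRE
t=11: input=1 -> V=4
t=12: input=1 -> V=6
t=13: input=1 -> V=7

Answer: 7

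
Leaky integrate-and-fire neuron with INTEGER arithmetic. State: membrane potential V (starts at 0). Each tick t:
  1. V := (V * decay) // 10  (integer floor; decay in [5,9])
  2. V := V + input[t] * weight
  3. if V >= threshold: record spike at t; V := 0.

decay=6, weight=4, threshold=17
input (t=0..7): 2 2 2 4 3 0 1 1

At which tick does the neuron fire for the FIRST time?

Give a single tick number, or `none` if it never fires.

Answer: 3

Derivation:
t=0: input=2 -> V=8
t=1: input=2 -> V=12
t=2: input=2 -> V=15
t=3: input=4 -> V=0 FIRE
t=4: input=3 -> V=12
t=5: input=0 -> V=7
t=6: input=1 -> V=8
t=7: input=1 -> V=8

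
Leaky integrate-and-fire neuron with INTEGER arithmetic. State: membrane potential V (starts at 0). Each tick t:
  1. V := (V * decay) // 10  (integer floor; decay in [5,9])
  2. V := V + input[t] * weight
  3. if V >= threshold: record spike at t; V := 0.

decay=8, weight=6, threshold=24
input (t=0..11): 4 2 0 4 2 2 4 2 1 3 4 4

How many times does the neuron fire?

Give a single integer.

t=0: input=4 -> V=0 FIRE
t=1: input=2 -> V=12
t=2: input=0 -> V=9
t=3: input=4 -> V=0 FIRE
t=4: input=2 -> V=12
t=5: input=2 -> V=21
t=6: input=4 -> V=0 FIRE
t=7: input=2 -> V=12
t=8: input=1 -> V=15
t=9: input=3 -> V=0 FIRE
t=10: input=4 -> V=0 FIRE
t=11: input=4 -> V=0 FIRE

Answer: 6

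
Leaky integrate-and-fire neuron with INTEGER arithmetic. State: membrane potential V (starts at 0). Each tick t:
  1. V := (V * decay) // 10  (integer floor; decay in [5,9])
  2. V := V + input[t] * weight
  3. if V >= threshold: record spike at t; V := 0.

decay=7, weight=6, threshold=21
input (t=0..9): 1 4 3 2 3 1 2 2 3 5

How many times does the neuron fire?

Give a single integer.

t=0: input=1 -> V=6
t=1: input=4 -> V=0 FIRE
t=2: input=3 -> V=18
t=3: input=2 -> V=0 FIRE
t=4: input=3 -> V=18
t=5: input=1 -> V=18
t=6: input=2 -> V=0 FIRE
t=7: input=2 -> V=12
t=8: input=3 -> V=0 FIRE
t=9: input=5 -> V=0 FIRE

Answer: 5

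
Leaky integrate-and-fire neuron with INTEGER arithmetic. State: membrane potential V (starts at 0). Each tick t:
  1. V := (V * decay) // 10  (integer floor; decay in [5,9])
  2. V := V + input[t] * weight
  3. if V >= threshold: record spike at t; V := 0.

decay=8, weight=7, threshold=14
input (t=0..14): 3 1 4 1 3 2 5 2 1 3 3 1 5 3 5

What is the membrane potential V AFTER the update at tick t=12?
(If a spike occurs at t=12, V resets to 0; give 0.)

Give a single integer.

Answer: 0

Derivation:
t=0: input=3 -> V=0 FIRE
t=1: input=1 -> V=7
t=2: input=4 -> V=0 FIRE
t=3: input=1 -> V=7
t=4: input=3 -> V=0 FIRE
t=5: input=2 -> V=0 FIRE
t=6: input=5 -> V=0 FIRE
t=7: input=2 -> V=0 FIRE
t=8: input=1 -> V=7
t=9: input=3 -> V=0 FIRE
t=10: input=3 -> V=0 FIRE
t=11: input=1 -> V=7
t=12: input=5 -> V=0 FIRE
t=13: input=3 -> V=0 FIRE
t=14: input=5 -> V=0 FIRE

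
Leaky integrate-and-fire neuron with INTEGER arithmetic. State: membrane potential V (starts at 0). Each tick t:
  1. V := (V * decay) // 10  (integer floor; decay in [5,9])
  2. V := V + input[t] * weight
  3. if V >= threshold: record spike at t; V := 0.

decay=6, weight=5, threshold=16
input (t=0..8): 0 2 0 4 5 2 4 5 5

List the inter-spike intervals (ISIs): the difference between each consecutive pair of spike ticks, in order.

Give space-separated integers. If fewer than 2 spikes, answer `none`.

t=0: input=0 -> V=0
t=1: input=2 -> V=10
t=2: input=0 -> V=6
t=3: input=4 -> V=0 FIRE
t=4: input=5 -> V=0 FIRE
t=5: input=2 -> V=10
t=6: input=4 -> V=0 FIRE
t=7: input=5 -> V=0 FIRE
t=8: input=5 -> V=0 FIRE

Answer: 1 2 1 1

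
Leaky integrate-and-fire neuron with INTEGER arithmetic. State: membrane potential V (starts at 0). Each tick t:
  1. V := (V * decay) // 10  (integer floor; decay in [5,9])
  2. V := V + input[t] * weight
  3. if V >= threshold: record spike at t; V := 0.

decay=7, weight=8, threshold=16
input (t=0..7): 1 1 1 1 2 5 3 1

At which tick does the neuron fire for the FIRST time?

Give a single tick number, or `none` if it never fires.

Answer: 2

Derivation:
t=0: input=1 -> V=8
t=1: input=1 -> V=13
t=2: input=1 -> V=0 FIRE
t=3: input=1 -> V=8
t=4: input=2 -> V=0 FIRE
t=5: input=5 -> V=0 FIRE
t=6: input=3 -> V=0 FIRE
t=7: input=1 -> V=8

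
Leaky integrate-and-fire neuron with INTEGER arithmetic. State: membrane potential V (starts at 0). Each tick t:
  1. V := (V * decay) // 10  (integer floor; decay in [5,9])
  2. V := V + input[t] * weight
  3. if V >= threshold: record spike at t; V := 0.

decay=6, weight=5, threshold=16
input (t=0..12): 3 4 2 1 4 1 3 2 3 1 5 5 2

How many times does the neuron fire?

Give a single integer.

t=0: input=3 -> V=15
t=1: input=4 -> V=0 FIRE
t=2: input=2 -> V=10
t=3: input=1 -> V=11
t=4: input=4 -> V=0 FIRE
t=5: input=1 -> V=5
t=6: input=3 -> V=0 FIRE
t=7: input=2 -> V=10
t=8: input=3 -> V=0 FIRE
t=9: input=1 -> V=5
t=10: input=5 -> V=0 FIRE
t=11: input=5 -> V=0 FIRE
t=12: input=2 -> V=10

Answer: 6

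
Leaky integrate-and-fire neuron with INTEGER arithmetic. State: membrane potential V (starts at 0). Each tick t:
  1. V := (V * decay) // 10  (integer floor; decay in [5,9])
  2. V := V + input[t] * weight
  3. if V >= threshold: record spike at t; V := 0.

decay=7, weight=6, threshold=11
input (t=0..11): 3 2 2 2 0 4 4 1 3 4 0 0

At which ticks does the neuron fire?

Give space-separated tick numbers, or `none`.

t=0: input=3 -> V=0 FIRE
t=1: input=2 -> V=0 FIRE
t=2: input=2 -> V=0 FIRE
t=3: input=2 -> V=0 FIRE
t=4: input=0 -> V=0
t=5: input=4 -> V=0 FIRE
t=6: input=4 -> V=0 FIRE
t=7: input=1 -> V=6
t=8: input=3 -> V=0 FIRE
t=9: input=4 -> V=0 FIRE
t=10: input=0 -> V=0
t=11: input=0 -> V=0

Answer: 0 1 2 3 5 6 8 9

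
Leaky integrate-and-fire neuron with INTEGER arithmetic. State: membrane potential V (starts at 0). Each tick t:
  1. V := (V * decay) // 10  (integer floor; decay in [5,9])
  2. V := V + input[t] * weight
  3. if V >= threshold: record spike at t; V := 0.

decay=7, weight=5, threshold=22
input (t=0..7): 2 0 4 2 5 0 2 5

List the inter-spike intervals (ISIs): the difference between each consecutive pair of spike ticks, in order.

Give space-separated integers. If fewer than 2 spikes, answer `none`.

Answer: 2 3

Derivation:
t=0: input=2 -> V=10
t=1: input=0 -> V=7
t=2: input=4 -> V=0 FIRE
t=3: input=2 -> V=10
t=4: input=5 -> V=0 FIRE
t=5: input=0 -> V=0
t=6: input=2 -> V=10
t=7: input=5 -> V=0 FIRE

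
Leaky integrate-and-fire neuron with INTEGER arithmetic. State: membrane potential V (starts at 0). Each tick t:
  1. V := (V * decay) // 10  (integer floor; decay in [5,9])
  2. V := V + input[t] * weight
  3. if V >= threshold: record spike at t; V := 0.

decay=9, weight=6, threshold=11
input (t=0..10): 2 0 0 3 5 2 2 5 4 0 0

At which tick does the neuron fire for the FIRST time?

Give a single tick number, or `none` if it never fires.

Answer: 0

Derivation:
t=0: input=2 -> V=0 FIRE
t=1: input=0 -> V=0
t=2: input=0 -> V=0
t=3: input=3 -> V=0 FIRE
t=4: input=5 -> V=0 FIRE
t=5: input=2 -> V=0 FIRE
t=6: input=2 -> V=0 FIRE
t=7: input=5 -> V=0 FIRE
t=8: input=4 -> V=0 FIRE
t=9: input=0 -> V=0
t=10: input=0 -> V=0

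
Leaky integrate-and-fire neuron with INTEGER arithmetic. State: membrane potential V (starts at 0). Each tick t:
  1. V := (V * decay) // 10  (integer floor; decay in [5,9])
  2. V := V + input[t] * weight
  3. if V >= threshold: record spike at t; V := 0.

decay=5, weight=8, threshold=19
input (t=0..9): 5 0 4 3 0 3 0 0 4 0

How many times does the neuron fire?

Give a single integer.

Answer: 5

Derivation:
t=0: input=5 -> V=0 FIRE
t=1: input=0 -> V=0
t=2: input=4 -> V=0 FIRE
t=3: input=3 -> V=0 FIRE
t=4: input=0 -> V=0
t=5: input=3 -> V=0 FIRE
t=6: input=0 -> V=0
t=7: input=0 -> V=0
t=8: input=4 -> V=0 FIRE
t=9: input=0 -> V=0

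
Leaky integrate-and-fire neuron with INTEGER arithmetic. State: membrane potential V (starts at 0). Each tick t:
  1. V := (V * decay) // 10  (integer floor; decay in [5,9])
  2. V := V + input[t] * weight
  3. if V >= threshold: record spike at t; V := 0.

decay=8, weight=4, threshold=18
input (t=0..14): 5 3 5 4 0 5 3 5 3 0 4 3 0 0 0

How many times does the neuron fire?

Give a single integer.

Answer: 5

Derivation:
t=0: input=5 -> V=0 FIRE
t=1: input=3 -> V=12
t=2: input=5 -> V=0 FIRE
t=3: input=4 -> V=16
t=4: input=0 -> V=12
t=5: input=5 -> V=0 FIRE
t=6: input=3 -> V=12
t=7: input=5 -> V=0 FIRE
t=8: input=3 -> V=12
t=9: input=0 -> V=9
t=10: input=4 -> V=0 FIRE
t=11: input=3 -> V=12
t=12: input=0 -> V=9
t=13: input=0 -> V=7
t=14: input=0 -> V=5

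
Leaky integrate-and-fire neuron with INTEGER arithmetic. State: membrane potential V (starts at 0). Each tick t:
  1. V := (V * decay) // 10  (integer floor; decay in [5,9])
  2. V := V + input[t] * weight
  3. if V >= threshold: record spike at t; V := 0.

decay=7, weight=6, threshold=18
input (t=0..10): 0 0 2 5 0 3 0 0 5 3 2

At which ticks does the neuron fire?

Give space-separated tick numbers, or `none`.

t=0: input=0 -> V=0
t=1: input=0 -> V=0
t=2: input=2 -> V=12
t=3: input=5 -> V=0 FIRE
t=4: input=0 -> V=0
t=5: input=3 -> V=0 FIRE
t=6: input=0 -> V=0
t=7: input=0 -> V=0
t=8: input=5 -> V=0 FIRE
t=9: input=3 -> V=0 FIRE
t=10: input=2 -> V=12

Answer: 3 5 8 9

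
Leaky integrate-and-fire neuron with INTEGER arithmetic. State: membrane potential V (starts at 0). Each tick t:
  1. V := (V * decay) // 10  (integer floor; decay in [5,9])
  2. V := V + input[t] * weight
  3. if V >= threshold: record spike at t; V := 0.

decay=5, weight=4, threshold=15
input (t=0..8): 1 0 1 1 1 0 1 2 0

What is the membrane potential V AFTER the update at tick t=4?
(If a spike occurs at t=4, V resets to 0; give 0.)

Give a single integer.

Answer: 7

Derivation:
t=0: input=1 -> V=4
t=1: input=0 -> V=2
t=2: input=1 -> V=5
t=3: input=1 -> V=6
t=4: input=1 -> V=7
t=5: input=0 -> V=3
t=6: input=1 -> V=5
t=7: input=2 -> V=10
t=8: input=0 -> V=5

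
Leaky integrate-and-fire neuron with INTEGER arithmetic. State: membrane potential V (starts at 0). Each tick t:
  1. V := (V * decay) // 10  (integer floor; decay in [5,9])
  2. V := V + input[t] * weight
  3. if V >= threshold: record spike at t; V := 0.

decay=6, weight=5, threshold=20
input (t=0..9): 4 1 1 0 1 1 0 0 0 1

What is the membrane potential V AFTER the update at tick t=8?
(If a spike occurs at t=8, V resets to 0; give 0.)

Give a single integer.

Answer: 1

Derivation:
t=0: input=4 -> V=0 FIRE
t=1: input=1 -> V=5
t=2: input=1 -> V=8
t=3: input=0 -> V=4
t=4: input=1 -> V=7
t=5: input=1 -> V=9
t=6: input=0 -> V=5
t=7: input=0 -> V=3
t=8: input=0 -> V=1
t=9: input=1 -> V=5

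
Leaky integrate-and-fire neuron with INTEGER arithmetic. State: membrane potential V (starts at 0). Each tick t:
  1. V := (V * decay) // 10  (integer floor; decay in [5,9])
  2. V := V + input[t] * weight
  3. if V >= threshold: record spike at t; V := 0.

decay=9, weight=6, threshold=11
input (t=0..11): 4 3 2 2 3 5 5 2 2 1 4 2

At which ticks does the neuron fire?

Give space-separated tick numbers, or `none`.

t=0: input=4 -> V=0 FIRE
t=1: input=3 -> V=0 FIRE
t=2: input=2 -> V=0 FIRE
t=3: input=2 -> V=0 FIRE
t=4: input=3 -> V=0 FIRE
t=5: input=5 -> V=0 FIRE
t=6: input=5 -> V=0 FIRE
t=7: input=2 -> V=0 FIRE
t=8: input=2 -> V=0 FIRE
t=9: input=1 -> V=6
t=10: input=4 -> V=0 FIRE
t=11: input=2 -> V=0 FIRE

Answer: 0 1 2 3 4 5 6 7 8 10 11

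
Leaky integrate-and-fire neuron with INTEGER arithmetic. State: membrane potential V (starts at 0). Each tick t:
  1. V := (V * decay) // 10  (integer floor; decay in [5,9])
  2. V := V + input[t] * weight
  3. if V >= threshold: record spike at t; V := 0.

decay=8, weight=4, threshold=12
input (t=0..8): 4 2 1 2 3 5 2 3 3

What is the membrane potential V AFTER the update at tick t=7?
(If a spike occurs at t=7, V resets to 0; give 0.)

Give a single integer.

t=0: input=4 -> V=0 FIRE
t=1: input=2 -> V=8
t=2: input=1 -> V=10
t=3: input=2 -> V=0 FIRE
t=4: input=3 -> V=0 FIRE
t=5: input=5 -> V=0 FIRE
t=6: input=2 -> V=8
t=7: input=3 -> V=0 FIRE
t=8: input=3 -> V=0 FIRE

Answer: 0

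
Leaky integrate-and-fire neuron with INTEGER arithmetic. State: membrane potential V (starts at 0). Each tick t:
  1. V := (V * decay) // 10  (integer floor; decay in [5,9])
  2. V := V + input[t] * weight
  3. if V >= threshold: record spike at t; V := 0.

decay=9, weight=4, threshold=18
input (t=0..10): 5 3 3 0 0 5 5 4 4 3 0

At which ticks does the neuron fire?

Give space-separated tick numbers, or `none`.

t=0: input=5 -> V=0 FIRE
t=1: input=3 -> V=12
t=2: input=3 -> V=0 FIRE
t=3: input=0 -> V=0
t=4: input=0 -> V=0
t=5: input=5 -> V=0 FIRE
t=6: input=5 -> V=0 FIRE
t=7: input=4 -> V=16
t=8: input=4 -> V=0 FIRE
t=9: input=3 -> V=12
t=10: input=0 -> V=10

Answer: 0 2 5 6 8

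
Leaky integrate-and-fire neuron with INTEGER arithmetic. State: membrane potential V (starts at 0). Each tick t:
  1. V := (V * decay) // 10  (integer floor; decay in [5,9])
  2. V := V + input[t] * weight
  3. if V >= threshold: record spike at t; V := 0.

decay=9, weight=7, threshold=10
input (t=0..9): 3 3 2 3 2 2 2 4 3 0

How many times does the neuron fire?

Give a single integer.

Answer: 9

Derivation:
t=0: input=3 -> V=0 FIRE
t=1: input=3 -> V=0 FIRE
t=2: input=2 -> V=0 FIRE
t=3: input=3 -> V=0 FIRE
t=4: input=2 -> V=0 FIRE
t=5: input=2 -> V=0 FIRE
t=6: input=2 -> V=0 FIRE
t=7: input=4 -> V=0 FIRE
t=8: input=3 -> V=0 FIRE
t=9: input=0 -> V=0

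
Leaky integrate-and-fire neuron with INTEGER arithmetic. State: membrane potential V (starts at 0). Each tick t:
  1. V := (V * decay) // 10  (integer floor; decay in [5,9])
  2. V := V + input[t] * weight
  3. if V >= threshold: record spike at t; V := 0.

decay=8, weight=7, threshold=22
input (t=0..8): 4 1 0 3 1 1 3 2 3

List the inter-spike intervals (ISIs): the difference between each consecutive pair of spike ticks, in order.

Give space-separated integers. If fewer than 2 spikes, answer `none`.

t=0: input=4 -> V=0 FIRE
t=1: input=1 -> V=7
t=2: input=0 -> V=5
t=3: input=3 -> V=0 FIRE
t=4: input=1 -> V=7
t=5: input=1 -> V=12
t=6: input=3 -> V=0 FIRE
t=7: input=2 -> V=14
t=8: input=3 -> V=0 FIRE

Answer: 3 3 2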